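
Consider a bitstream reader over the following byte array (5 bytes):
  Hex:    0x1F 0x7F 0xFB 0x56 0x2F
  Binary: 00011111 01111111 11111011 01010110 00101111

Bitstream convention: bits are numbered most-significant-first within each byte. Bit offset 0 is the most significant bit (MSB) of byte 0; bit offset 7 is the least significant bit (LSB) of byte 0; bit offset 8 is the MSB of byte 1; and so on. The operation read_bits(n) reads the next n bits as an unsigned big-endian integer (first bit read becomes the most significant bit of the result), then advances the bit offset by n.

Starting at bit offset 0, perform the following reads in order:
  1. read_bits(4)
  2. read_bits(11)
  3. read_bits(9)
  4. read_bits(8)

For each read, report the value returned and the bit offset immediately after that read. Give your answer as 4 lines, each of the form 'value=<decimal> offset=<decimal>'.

Read 1: bits[0:4] width=4 -> value=1 (bin 0001); offset now 4 = byte 0 bit 4; 36 bits remain
Read 2: bits[4:15] width=11 -> value=1983 (bin 11110111111); offset now 15 = byte 1 bit 7; 25 bits remain
Read 3: bits[15:24] width=9 -> value=507 (bin 111111011); offset now 24 = byte 3 bit 0; 16 bits remain
Read 4: bits[24:32] width=8 -> value=86 (bin 01010110); offset now 32 = byte 4 bit 0; 8 bits remain

Answer: value=1 offset=4
value=1983 offset=15
value=507 offset=24
value=86 offset=32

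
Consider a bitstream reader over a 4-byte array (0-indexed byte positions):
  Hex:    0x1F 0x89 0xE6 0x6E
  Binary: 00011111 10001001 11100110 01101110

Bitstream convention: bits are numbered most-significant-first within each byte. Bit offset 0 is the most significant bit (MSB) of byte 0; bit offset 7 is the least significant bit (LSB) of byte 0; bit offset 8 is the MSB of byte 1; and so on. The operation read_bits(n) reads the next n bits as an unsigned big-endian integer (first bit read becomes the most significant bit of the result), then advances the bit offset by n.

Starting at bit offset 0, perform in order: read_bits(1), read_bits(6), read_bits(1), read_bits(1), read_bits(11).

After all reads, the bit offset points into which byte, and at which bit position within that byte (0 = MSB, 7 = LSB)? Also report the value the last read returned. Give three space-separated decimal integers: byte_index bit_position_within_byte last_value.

Read 1: bits[0:1] width=1 -> value=0 (bin 0); offset now 1 = byte 0 bit 1; 31 bits remain
Read 2: bits[1:7] width=6 -> value=15 (bin 001111); offset now 7 = byte 0 bit 7; 25 bits remain
Read 3: bits[7:8] width=1 -> value=1 (bin 1); offset now 8 = byte 1 bit 0; 24 bits remain
Read 4: bits[8:9] width=1 -> value=1 (bin 1); offset now 9 = byte 1 bit 1; 23 bits remain
Read 5: bits[9:20] width=11 -> value=158 (bin 00010011110); offset now 20 = byte 2 bit 4; 12 bits remain

Answer: 2 4 158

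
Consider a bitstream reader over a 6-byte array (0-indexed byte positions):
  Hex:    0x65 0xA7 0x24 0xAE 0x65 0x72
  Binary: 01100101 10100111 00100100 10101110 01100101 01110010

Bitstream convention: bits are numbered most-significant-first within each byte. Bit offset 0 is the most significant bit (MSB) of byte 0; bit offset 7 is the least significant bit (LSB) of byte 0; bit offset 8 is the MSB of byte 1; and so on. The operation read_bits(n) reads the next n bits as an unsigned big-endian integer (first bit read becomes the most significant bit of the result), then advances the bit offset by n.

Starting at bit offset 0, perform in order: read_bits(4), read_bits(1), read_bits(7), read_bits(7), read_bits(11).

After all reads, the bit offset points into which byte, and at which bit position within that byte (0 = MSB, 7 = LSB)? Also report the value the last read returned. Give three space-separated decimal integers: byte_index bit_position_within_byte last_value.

Read 1: bits[0:4] width=4 -> value=6 (bin 0110); offset now 4 = byte 0 bit 4; 44 bits remain
Read 2: bits[4:5] width=1 -> value=0 (bin 0); offset now 5 = byte 0 bit 5; 43 bits remain
Read 3: bits[5:12] width=7 -> value=90 (bin 1011010); offset now 12 = byte 1 bit 4; 36 bits remain
Read 4: bits[12:19] width=7 -> value=57 (bin 0111001); offset now 19 = byte 2 bit 3; 29 bits remain
Read 5: bits[19:30] width=11 -> value=299 (bin 00100101011); offset now 30 = byte 3 bit 6; 18 bits remain

Answer: 3 6 299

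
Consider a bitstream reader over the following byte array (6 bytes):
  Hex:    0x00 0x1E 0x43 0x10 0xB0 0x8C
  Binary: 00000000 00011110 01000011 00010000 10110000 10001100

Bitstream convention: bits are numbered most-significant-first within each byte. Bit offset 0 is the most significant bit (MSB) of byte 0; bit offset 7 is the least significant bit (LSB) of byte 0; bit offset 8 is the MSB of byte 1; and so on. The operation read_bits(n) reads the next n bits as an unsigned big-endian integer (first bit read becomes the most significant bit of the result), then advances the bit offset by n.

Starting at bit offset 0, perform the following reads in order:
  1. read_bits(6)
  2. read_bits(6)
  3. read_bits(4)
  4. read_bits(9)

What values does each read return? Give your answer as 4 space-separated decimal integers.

Answer: 0 1 14 134

Derivation:
Read 1: bits[0:6] width=6 -> value=0 (bin 000000); offset now 6 = byte 0 bit 6; 42 bits remain
Read 2: bits[6:12] width=6 -> value=1 (bin 000001); offset now 12 = byte 1 bit 4; 36 bits remain
Read 3: bits[12:16] width=4 -> value=14 (bin 1110); offset now 16 = byte 2 bit 0; 32 bits remain
Read 4: bits[16:25] width=9 -> value=134 (bin 010000110); offset now 25 = byte 3 bit 1; 23 bits remain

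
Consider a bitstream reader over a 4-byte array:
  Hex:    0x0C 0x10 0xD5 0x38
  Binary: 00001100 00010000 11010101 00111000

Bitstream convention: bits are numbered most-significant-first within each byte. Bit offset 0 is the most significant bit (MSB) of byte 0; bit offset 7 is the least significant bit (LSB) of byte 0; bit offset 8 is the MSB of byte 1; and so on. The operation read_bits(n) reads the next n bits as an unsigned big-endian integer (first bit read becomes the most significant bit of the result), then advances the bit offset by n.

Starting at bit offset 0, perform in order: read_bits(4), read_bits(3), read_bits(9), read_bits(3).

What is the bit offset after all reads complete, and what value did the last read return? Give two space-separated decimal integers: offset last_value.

Read 1: bits[0:4] width=4 -> value=0 (bin 0000); offset now 4 = byte 0 bit 4; 28 bits remain
Read 2: bits[4:7] width=3 -> value=6 (bin 110); offset now 7 = byte 0 bit 7; 25 bits remain
Read 3: bits[7:16] width=9 -> value=16 (bin 000010000); offset now 16 = byte 2 bit 0; 16 bits remain
Read 4: bits[16:19] width=3 -> value=6 (bin 110); offset now 19 = byte 2 bit 3; 13 bits remain

Answer: 19 6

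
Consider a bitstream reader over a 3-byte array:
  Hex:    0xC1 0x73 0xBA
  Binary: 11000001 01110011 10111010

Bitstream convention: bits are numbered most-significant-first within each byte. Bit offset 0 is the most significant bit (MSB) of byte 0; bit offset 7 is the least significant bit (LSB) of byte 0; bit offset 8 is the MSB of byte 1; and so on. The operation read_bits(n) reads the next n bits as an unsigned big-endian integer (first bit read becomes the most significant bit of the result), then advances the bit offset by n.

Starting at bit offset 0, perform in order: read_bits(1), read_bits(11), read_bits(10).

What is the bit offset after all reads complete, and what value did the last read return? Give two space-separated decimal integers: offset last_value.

Read 1: bits[0:1] width=1 -> value=1 (bin 1); offset now 1 = byte 0 bit 1; 23 bits remain
Read 2: bits[1:12] width=11 -> value=1047 (bin 10000010111); offset now 12 = byte 1 bit 4; 12 bits remain
Read 3: bits[12:22] width=10 -> value=238 (bin 0011101110); offset now 22 = byte 2 bit 6; 2 bits remain

Answer: 22 238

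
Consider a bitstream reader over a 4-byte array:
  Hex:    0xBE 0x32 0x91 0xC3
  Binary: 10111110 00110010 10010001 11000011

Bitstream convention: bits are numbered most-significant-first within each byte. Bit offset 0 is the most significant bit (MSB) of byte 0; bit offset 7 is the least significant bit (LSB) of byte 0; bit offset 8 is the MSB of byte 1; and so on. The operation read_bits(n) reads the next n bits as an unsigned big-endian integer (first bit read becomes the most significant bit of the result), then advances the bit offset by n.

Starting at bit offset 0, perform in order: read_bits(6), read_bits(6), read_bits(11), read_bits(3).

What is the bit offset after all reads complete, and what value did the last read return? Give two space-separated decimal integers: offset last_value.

Read 1: bits[0:6] width=6 -> value=47 (bin 101111); offset now 6 = byte 0 bit 6; 26 bits remain
Read 2: bits[6:12] width=6 -> value=35 (bin 100011); offset now 12 = byte 1 bit 4; 20 bits remain
Read 3: bits[12:23] width=11 -> value=328 (bin 00101001000); offset now 23 = byte 2 bit 7; 9 bits remain
Read 4: bits[23:26] width=3 -> value=7 (bin 111); offset now 26 = byte 3 bit 2; 6 bits remain

Answer: 26 7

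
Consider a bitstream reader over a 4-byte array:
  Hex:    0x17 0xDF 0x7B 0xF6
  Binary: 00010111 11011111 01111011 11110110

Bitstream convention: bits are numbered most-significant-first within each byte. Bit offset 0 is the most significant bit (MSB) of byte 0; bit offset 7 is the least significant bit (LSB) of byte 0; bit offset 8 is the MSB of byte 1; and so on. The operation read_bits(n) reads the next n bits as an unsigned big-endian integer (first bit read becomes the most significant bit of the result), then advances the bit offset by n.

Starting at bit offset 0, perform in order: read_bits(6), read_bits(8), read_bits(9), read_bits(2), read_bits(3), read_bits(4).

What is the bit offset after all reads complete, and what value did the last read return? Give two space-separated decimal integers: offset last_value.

Answer: 32 6

Derivation:
Read 1: bits[0:6] width=6 -> value=5 (bin 000101); offset now 6 = byte 0 bit 6; 26 bits remain
Read 2: bits[6:14] width=8 -> value=247 (bin 11110111); offset now 14 = byte 1 bit 6; 18 bits remain
Read 3: bits[14:23] width=9 -> value=445 (bin 110111101); offset now 23 = byte 2 bit 7; 9 bits remain
Read 4: bits[23:25] width=2 -> value=3 (bin 11); offset now 25 = byte 3 bit 1; 7 bits remain
Read 5: bits[25:28] width=3 -> value=7 (bin 111); offset now 28 = byte 3 bit 4; 4 bits remain
Read 6: bits[28:32] width=4 -> value=6 (bin 0110); offset now 32 = byte 4 bit 0; 0 bits remain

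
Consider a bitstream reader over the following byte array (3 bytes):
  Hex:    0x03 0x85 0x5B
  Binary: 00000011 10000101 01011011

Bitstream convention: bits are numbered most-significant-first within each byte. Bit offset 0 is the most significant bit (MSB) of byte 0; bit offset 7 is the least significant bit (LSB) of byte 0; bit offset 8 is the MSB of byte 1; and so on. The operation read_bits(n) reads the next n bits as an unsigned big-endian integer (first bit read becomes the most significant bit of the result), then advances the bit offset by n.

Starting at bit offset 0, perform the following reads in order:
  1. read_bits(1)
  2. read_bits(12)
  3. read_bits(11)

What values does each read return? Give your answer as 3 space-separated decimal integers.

Read 1: bits[0:1] width=1 -> value=0 (bin 0); offset now 1 = byte 0 bit 1; 23 bits remain
Read 2: bits[1:13] width=12 -> value=112 (bin 000001110000); offset now 13 = byte 1 bit 5; 11 bits remain
Read 3: bits[13:24] width=11 -> value=1371 (bin 10101011011); offset now 24 = byte 3 bit 0; 0 bits remain

Answer: 0 112 1371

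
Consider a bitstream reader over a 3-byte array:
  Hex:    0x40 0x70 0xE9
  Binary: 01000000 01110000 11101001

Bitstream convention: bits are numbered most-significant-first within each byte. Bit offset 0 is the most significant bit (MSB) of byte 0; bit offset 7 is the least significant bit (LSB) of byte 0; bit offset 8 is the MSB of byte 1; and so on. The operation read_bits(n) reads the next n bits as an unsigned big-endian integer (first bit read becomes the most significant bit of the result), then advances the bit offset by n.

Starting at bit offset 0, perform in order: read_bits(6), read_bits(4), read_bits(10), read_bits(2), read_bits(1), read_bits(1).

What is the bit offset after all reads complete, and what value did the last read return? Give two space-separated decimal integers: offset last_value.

Answer: 24 1

Derivation:
Read 1: bits[0:6] width=6 -> value=16 (bin 010000); offset now 6 = byte 0 bit 6; 18 bits remain
Read 2: bits[6:10] width=4 -> value=1 (bin 0001); offset now 10 = byte 1 bit 2; 14 bits remain
Read 3: bits[10:20] width=10 -> value=782 (bin 1100001110); offset now 20 = byte 2 bit 4; 4 bits remain
Read 4: bits[20:22] width=2 -> value=2 (bin 10); offset now 22 = byte 2 bit 6; 2 bits remain
Read 5: bits[22:23] width=1 -> value=0 (bin 0); offset now 23 = byte 2 bit 7; 1 bits remain
Read 6: bits[23:24] width=1 -> value=1 (bin 1); offset now 24 = byte 3 bit 0; 0 bits remain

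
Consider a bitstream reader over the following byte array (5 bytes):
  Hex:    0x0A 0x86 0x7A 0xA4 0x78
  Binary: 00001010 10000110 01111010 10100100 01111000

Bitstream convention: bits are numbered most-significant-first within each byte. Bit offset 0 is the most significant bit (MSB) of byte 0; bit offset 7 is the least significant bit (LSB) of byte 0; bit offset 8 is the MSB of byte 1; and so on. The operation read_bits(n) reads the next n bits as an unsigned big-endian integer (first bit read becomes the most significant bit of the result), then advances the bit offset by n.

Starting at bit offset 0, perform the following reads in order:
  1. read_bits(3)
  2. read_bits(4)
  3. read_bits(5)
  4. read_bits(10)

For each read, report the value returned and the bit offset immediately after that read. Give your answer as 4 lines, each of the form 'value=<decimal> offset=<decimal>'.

Answer: value=0 offset=3
value=5 offset=7
value=8 offset=12
value=414 offset=22

Derivation:
Read 1: bits[0:3] width=3 -> value=0 (bin 000); offset now 3 = byte 0 bit 3; 37 bits remain
Read 2: bits[3:7] width=4 -> value=5 (bin 0101); offset now 7 = byte 0 bit 7; 33 bits remain
Read 3: bits[7:12] width=5 -> value=8 (bin 01000); offset now 12 = byte 1 bit 4; 28 bits remain
Read 4: bits[12:22] width=10 -> value=414 (bin 0110011110); offset now 22 = byte 2 bit 6; 18 bits remain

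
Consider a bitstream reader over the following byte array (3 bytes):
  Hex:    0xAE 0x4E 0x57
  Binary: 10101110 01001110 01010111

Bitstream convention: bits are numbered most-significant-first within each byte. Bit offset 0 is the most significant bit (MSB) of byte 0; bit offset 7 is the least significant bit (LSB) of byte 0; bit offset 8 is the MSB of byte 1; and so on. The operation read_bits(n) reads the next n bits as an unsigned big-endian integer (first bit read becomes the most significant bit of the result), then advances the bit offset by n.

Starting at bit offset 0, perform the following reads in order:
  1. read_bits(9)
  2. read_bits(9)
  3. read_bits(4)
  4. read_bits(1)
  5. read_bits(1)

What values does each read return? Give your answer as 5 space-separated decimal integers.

Read 1: bits[0:9] width=9 -> value=348 (bin 101011100); offset now 9 = byte 1 bit 1; 15 bits remain
Read 2: bits[9:18] width=9 -> value=313 (bin 100111001); offset now 18 = byte 2 bit 2; 6 bits remain
Read 3: bits[18:22] width=4 -> value=5 (bin 0101); offset now 22 = byte 2 bit 6; 2 bits remain
Read 4: bits[22:23] width=1 -> value=1 (bin 1); offset now 23 = byte 2 bit 7; 1 bits remain
Read 5: bits[23:24] width=1 -> value=1 (bin 1); offset now 24 = byte 3 bit 0; 0 bits remain

Answer: 348 313 5 1 1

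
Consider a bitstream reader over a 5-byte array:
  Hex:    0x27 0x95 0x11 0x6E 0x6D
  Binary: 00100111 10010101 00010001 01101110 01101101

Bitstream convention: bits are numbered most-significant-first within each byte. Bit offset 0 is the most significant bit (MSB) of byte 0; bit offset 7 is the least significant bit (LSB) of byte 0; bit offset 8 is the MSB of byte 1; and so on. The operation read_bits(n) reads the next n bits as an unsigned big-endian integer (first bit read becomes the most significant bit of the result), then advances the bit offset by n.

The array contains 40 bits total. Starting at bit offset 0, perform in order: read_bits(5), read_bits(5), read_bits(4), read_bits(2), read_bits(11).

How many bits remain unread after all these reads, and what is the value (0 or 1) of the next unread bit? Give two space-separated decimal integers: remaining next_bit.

Answer: 13 0

Derivation:
Read 1: bits[0:5] width=5 -> value=4 (bin 00100); offset now 5 = byte 0 bit 5; 35 bits remain
Read 2: bits[5:10] width=5 -> value=30 (bin 11110); offset now 10 = byte 1 bit 2; 30 bits remain
Read 3: bits[10:14] width=4 -> value=5 (bin 0101); offset now 14 = byte 1 bit 6; 26 bits remain
Read 4: bits[14:16] width=2 -> value=1 (bin 01); offset now 16 = byte 2 bit 0; 24 bits remain
Read 5: bits[16:27] width=11 -> value=139 (bin 00010001011); offset now 27 = byte 3 bit 3; 13 bits remain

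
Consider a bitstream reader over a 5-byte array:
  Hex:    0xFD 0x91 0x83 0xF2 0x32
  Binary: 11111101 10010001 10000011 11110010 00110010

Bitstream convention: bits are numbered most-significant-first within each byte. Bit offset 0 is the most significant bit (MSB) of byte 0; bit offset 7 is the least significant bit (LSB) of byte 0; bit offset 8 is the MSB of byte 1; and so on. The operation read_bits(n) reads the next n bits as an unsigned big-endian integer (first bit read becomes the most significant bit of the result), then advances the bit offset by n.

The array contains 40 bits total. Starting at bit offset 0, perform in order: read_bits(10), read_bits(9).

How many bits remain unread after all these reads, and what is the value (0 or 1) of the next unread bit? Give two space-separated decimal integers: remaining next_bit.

Answer: 21 0

Derivation:
Read 1: bits[0:10] width=10 -> value=1014 (bin 1111110110); offset now 10 = byte 1 bit 2; 30 bits remain
Read 2: bits[10:19] width=9 -> value=140 (bin 010001100); offset now 19 = byte 2 bit 3; 21 bits remain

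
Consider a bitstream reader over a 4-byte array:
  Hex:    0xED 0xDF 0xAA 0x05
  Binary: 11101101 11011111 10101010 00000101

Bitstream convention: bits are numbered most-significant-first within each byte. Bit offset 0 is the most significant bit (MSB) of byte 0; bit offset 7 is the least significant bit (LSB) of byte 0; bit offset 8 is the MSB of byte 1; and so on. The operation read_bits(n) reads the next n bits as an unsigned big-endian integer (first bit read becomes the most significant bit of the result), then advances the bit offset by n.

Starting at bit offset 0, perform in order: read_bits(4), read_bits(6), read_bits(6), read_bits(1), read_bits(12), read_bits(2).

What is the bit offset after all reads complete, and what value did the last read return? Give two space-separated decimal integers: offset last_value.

Answer: 31 2

Derivation:
Read 1: bits[0:4] width=4 -> value=14 (bin 1110); offset now 4 = byte 0 bit 4; 28 bits remain
Read 2: bits[4:10] width=6 -> value=55 (bin 110111); offset now 10 = byte 1 bit 2; 22 bits remain
Read 3: bits[10:16] width=6 -> value=31 (bin 011111); offset now 16 = byte 2 bit 0; 16 bits remain
Read 4: bits[16:17] width=1 -> value=1 (bin 1); offset now 17 = byte 2 bit 1; 15 bits remain
Read 5: bits[17:29] width=12 -> value=1344 (bin 010101000000); offset now 29 = byte 3 bit 5; 3 bits remain
Read 6: bits[29:31] width=2 -> value=2 (bin 10); offset now 31 = byte 3 bit 7; 1 bits remain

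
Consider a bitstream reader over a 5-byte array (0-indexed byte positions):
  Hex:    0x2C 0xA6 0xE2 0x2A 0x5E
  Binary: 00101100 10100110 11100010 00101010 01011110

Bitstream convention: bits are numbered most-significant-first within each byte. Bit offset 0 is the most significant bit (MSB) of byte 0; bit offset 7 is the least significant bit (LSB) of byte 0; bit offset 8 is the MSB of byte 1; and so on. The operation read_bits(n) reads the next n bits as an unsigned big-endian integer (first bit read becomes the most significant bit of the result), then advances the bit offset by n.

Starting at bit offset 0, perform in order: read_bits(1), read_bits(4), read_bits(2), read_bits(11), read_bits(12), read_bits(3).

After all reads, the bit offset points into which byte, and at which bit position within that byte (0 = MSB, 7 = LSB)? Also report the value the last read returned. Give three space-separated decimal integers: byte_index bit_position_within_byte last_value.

Read 1: bits[0:1] width=1 -> value=0 (bin 0); offset now 1 = byte 0 bit 1; 39 bits remain
Read 2: bits[1:5] width=4 -> value=5 (bin 0101); offset now 5 = byte 0 bit 5; 35 bits remain
Read 3: bits[5:7] width=2 -> value=2 (bin 10); offset now 7 = byte 0 bit 7; 33 bits remain
Read 4: bits[7:18] width=11 -> value=667 (bin 01010011011); offset now 18 = byte 2 bit 2; 22 bits remain
Read 5: bits[18:30] width=12 -> value=2186 (bin 100010001010); offset now 30 = byte 3 bit 6; 10 bits remain
Read 6: bits[30:33] width=3 -> value=4 (bin 100); offset now 33 = byte 4 bit 1; 7 bits remain

Answer: 4 1 4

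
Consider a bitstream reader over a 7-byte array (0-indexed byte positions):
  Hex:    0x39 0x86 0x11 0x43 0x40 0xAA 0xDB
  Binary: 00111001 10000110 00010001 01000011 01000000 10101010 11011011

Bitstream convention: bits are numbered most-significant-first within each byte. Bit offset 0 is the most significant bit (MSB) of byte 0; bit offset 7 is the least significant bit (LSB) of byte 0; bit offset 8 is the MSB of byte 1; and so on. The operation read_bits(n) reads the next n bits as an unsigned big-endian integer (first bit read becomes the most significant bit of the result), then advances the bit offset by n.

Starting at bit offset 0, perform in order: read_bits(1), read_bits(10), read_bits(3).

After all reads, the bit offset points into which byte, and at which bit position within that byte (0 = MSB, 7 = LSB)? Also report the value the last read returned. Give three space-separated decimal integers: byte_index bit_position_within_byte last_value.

Answer: 1 6 1

Derivation:
Read 1: bits[0:1] width=1 -> value=0 (bin 0); offset now 1 = byte 0 bit 1; 55 bits remain
Read 2: bits[1:11] width=10 -> value=460 (bin 0111001100); offset now 11 = byte 1 bit 3; 45 bits remain
Read 3: bits[11:14] width=3 -> value=1 (bin 001); offset now 14 = byte 1 bit 6; 42 bits remain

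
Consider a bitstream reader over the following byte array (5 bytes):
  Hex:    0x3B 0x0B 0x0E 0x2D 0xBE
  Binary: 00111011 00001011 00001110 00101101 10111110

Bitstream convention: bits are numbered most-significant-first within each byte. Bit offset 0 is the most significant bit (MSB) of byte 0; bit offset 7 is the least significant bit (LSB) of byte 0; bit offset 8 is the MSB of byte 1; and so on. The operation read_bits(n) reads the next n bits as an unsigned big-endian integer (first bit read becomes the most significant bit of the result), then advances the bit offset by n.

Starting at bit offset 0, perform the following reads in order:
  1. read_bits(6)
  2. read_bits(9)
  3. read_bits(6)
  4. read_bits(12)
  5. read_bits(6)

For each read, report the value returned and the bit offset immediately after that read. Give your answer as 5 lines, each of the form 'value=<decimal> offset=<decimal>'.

Read 1: bits[0:6] width=6 -> value=14 (bin 001110); offset now 6 = byte 0 bit 6; 34 bits remain
Read 2: bits[6:15] width=9 -> value=389 (bin 110000101); offset now 15 = byte 1 bit 7; 25 bits remain
Read 3: bits[15:21] width=6 -> value=33 (bin 100001); offset now 21 = byte 2 bit 5; 19 bits remain
Read 4: bits[21:33] width=12 -> value=3163 (bin 110001011011); offset now 33 = byte 4 bit 1; 7 bits remain
Read 5: bits[33:39] width=6 -> value=31 (bin 011111); offset now 39 = byte 4 bit 7; 1 bits remain

Answer: value=14 offset=6
value=389 offset=15
value=33 offset=21
value=3163 offset=33
value=31 offset=39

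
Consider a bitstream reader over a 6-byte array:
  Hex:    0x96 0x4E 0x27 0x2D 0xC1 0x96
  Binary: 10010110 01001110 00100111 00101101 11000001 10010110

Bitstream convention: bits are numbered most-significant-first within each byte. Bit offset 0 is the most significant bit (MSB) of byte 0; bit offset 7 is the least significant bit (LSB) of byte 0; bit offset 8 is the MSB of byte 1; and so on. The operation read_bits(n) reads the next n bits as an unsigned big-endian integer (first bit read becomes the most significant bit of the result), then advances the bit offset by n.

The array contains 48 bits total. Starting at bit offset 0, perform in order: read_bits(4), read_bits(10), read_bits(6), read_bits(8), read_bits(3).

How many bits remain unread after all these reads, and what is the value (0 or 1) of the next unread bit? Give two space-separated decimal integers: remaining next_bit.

Read 1: bits[0:4] width=4 -> value=9 (bin 1001); offset now 4 = byte 0 bit 4; 44 bits remain
Read 2: bits[4:14] width=10 -> value=403 (bin 0110010011); offset now 14 = byte 1 bit 6; 34 bits remain
Read 3: bits[14:20] width=6 -> value=34 (bin 100010); offset now 20 = byte 2 bit 4; 28 bits remain
Read 4: bits[20:28] width=8 -> value=114 (bin 01110010); offset now 28 = byte 3 bit 4; 20 bits remain
Read 5: bits[28:31] width=3 -> value=6 (bin 110); offset now 31 = byte 3 bit 7; 17 bits remain

Answer: 17 1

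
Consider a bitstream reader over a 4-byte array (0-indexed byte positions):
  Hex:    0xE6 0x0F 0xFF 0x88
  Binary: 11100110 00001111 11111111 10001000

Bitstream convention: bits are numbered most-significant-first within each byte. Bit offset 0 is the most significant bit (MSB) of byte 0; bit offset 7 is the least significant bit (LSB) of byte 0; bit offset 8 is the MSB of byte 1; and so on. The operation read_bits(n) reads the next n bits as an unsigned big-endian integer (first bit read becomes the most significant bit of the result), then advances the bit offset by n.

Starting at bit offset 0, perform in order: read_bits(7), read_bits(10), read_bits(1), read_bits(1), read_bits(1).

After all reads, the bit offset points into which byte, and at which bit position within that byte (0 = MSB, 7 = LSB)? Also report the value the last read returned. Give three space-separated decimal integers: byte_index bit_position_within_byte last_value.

Answer: 2 4 1

Derivation:
Read 1: bits[0:7] width=7 -> value=115 (bin 1110011); offset now 7 = byte 0 bit 7; 25 bits remain
Read 2: bits[7:17] width=10 -> value=31 (bin 0000011111); offset now 17 = byte 2 bit 1; 15 bits remain
Read 3: bits[17:18] width=1 -> value=1 (bin 1); offset now 18 = byte 2 bit 2; 14 bits remain
Read 4: bits[18:19] width=1 -> value=1 (bin 1); offset now 19 = byte 2 bit 3; 13 bits remain
Read 5: bits[19:20] width=1 -> value=1 (bin 1); offset now 20 = byte 2 bit 4; 12 bits remain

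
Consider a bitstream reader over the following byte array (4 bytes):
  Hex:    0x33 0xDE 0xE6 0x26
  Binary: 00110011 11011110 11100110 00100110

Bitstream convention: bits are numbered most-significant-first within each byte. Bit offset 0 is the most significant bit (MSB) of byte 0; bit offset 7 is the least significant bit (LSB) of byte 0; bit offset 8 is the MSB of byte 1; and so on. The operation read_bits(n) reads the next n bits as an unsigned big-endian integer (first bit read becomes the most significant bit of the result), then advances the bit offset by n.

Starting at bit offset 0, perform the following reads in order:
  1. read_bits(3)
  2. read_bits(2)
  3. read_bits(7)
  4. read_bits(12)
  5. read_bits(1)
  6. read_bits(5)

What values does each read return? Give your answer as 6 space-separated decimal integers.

Read 1: bits[0:3] width=3 -> value=1 (bin 001); offset now 3 = byte 0 bit 3; 29 bits remain
Read 2: bits[3:5] width=2 -> value=2 (bin 10); offset now 5 = byte 0 bit 5; 27 bits remain
Read 3: bits[5:12] width=7 -> value=61 (bin 0111101); offset now 12 = byte 1 bit 4; 20 bits remain
Read 4: bits[12:24] width=12 -> value=3814 (bin 111011100110); offset now 24 = byte 3 bit 0; 8 bits remain
Read 5: bits[24:25] width=1 -> value=0 (bin 0); offset now 25 = byte 3 bit 1; 7 bits remain
Read 6: bits[25:30] width=5 -> value=9 (bin 01001); offset now 30 = byte 3 bit 6; 2 bits remain

Answer: 1 2 61 3814 0 9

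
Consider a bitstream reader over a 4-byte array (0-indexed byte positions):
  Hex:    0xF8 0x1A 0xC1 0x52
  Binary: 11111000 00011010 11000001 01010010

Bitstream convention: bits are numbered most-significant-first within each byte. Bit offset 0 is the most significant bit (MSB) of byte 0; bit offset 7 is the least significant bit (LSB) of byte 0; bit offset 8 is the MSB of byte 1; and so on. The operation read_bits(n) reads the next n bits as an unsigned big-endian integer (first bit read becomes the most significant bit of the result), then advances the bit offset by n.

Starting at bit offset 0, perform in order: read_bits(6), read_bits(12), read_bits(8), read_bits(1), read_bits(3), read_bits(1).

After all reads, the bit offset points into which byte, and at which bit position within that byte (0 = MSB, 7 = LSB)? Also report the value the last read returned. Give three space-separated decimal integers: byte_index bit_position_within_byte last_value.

Answer: 3 7 1

Derivation:
Read 1: bits[0:6] width=6 -> value=62 (bin 111110); offset now 6 = byte 0 bit 6; 26 bits remain
Read 2: bits[6:18] width=12 -> value=107 (bin 000001101011); offset now 18 = byte 2 bit 2; 14 bits remain
Read 3: bits[18:26] width=8 -> value=5 (bin 00000101); offset now 26 = byte 3 bit 2; 6 bits remain
Read 4: bits[26:27] width=1 -> value=0 (bin 0); offset now 27 = byte 3 bit 3; 5 bits remain
Read 5: bits[27:30] width=3 -> value=4 (bin 100); offset now 30 = byte 3 bit 6; 2 bits remain
Read 6: bits[30:31] width=1 -> value=1 (bin 1); offset now 31 = byte 3 bit 7; 1 bits remain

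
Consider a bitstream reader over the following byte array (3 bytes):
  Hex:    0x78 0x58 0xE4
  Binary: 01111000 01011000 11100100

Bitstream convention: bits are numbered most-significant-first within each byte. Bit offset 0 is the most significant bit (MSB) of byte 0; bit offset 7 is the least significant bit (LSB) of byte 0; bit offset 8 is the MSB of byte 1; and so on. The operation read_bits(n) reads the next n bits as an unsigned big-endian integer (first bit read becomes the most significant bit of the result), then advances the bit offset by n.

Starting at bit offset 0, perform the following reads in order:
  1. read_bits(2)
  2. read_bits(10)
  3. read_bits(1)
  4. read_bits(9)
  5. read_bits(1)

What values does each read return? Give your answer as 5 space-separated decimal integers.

Answer: 1 901 1 57 0

Derivation:
Read 1: bits[0:2] width=2 -> value=1 (bin 01); offset now 2 = byte 0 bit 2; 22 bits remain
Read 2: bits[2:12] width=10 -> value=901 (bin 1110000101); offset now 12 = byte 1 bit 4; 12 bits remain
Read 3: bits[12:13] width=1 -> value=1 (bin 1); offset now 13 = byte 1 bit 5; 11 bits remain
Read 4: bits[13:22] width=9 -> value=57 (bin 000111001); offset now 22 = byte 2 bit 6; 2 bits remain
Read 5: bits[22:23] width=1 -> value=0 (bin 0); offset now 23 = byte 2 bit 7; 1 bits remain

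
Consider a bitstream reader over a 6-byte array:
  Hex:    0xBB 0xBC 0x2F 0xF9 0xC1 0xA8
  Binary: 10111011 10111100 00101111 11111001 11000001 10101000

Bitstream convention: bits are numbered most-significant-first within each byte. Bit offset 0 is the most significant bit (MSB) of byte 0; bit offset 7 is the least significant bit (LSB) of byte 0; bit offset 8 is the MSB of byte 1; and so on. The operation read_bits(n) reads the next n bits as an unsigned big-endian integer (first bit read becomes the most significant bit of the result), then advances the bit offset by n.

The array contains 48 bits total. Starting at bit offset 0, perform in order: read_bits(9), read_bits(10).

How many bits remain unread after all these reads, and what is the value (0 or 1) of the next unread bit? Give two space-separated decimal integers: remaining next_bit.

Answer: 29 0

Derivation:
Read 1: bits[0:9] width=9 -> value=375 (bin 101110111); offset now 9 = byte 1 bit 1; 39 bits remain
Read 2: bits[9:19] width=10 -> value=481 (bin 0111100001); offset now 19 = byte 2 bit 3; 29 bits remain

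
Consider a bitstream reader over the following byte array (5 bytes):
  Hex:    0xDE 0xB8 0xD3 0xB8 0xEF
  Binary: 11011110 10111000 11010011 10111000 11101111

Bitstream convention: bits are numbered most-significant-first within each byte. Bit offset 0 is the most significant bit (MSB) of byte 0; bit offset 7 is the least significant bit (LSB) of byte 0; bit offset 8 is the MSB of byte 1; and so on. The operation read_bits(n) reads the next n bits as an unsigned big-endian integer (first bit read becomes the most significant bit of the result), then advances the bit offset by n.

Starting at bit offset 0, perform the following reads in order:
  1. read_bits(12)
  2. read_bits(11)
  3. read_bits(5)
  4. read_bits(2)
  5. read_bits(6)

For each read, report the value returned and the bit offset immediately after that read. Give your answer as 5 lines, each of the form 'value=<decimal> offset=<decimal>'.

Read 1: bits[0:12] width=12 -> value=3563 (bin 110111101011); offset now 12 = byte 1 bit 4; 28 bits remain
Read 2: bits[12:23] width=11 -> value=1129 (bin 10001101001); offset now 23 = byte 2 bit 7; 17 bits remain
Read 3: bits[23:28] width=5 -> value=27 (bin 11011); offset now 28 = byte 3 bit 4; 12 bits remain
Read 4: bits[28:30] width=2 -> value=2 (bin 10); offset now 30 = byte 3 bit 6; 10 bits remain
Read 5: bits[30:36] width=6 -> value=14 (bin 001110); offset now 36 = byte 4 bit 4; 4 bits remain

Answer: value=3563 offset=12
value=1129 offset=23
value=27 offset=28
value=2 offset=30
value=14 offset=36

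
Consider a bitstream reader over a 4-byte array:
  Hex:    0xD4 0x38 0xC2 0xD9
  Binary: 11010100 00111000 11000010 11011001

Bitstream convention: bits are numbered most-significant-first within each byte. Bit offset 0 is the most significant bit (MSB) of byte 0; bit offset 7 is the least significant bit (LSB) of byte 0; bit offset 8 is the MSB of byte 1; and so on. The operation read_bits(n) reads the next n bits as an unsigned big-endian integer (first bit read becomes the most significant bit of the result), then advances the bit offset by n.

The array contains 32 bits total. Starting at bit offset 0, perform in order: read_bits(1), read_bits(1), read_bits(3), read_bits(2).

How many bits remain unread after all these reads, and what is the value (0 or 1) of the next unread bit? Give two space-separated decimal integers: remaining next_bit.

Answer: 25 0

Derivation:
Read 1: bits[0:1] width=1 -> value=1 (bin 1); offset now 1 = byte 0 bit 1; 31 bits remain
Read 2: bits[1:2] width=1 -> value=1 (bin 1); offset now 2 = byte 0 bit 2; 30 bits remain
Read 3: bits[2:5] width=3 -> value=2 (bin 010); offset now 5 = byte 0 bit 5; 27 bits remain
Read 4: bits[5:7] width=2 -> value=2 (bin 10); offset now 7 = byte 0 bit 7; 25 bits remain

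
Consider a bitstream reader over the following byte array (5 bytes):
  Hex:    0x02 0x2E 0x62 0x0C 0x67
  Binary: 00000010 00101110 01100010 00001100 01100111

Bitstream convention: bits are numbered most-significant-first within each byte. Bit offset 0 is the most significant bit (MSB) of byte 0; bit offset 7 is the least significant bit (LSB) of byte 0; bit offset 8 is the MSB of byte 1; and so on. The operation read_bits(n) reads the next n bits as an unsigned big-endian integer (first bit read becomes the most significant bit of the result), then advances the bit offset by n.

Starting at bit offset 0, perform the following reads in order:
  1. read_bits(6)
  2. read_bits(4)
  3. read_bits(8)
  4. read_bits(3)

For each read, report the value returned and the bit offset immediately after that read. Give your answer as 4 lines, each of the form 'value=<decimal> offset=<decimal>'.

Answer: value=0 offset=6
value=8 offset=10
value=185 offset=18
value=4 offset=21

Derivation:
Read 1: bits[0:6] width=6 -> value=0 (bin 000000); offset now 6 = byte 0 bit 6; 34 bits remain
Read 2: bits[6:10] width=4 -> value=8 (bin 1000); offset now 10 = byte 1 bit 2; 30 bits remain
Read 3: bits[10:18] width=8 -> value=185 (bin 10111001); offset now 18 = byte 2 bit 2; 22 bits remain
Read 4: bits[18:21] width=3 -> value=4 (bin 100); offset now 21 = byte 2 bit 5; 19 bits remain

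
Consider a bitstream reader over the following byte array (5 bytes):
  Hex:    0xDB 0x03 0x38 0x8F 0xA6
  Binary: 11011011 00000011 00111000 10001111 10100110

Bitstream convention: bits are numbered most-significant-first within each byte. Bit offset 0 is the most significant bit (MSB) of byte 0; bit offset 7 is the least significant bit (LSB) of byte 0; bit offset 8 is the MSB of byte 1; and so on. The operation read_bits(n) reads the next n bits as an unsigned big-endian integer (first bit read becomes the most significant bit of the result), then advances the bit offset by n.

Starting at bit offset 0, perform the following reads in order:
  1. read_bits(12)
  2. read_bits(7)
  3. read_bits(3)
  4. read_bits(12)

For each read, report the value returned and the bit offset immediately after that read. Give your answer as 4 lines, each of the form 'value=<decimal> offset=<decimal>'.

Answer: value=3504 offset=12
value=25 offset=19
value=6 offset=22
value=574 offset=34

Derivation:
Read 1: bits[0:12] width=12 -> value=3504 (bin 110110110000); offset now 12 = byte 1 bit 4; 28 bits remain
Read 2: bits[12:19] width=7 -> value=25 (bin 0011001); offset now 19 = byte 2 bit 3; 21 bits remain
Read 3: bits[19:22] width=3 -> value=6 (bin 110); offset now 22 = byte 2 bit 6; 18 bits remain
Read 4: bits[22:34] width=12 -> value=574 (bin 001000111110); offset now 34 = byte 4 bit 2; 6 bits remain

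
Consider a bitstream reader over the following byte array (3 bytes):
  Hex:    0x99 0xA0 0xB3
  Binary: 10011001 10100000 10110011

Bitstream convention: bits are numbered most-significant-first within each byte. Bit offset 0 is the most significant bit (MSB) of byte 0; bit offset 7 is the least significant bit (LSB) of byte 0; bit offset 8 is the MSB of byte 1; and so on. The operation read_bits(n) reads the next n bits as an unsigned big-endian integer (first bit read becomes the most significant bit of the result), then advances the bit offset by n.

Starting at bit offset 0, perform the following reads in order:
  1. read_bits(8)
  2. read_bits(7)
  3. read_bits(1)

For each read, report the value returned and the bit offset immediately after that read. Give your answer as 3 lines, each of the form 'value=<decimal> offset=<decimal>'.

Read 1: bits[0:8] width=8 -> value=153 (bin 10011001); offset now 8 = byte 1 bit 0; 16 bits remain
Read 2: bits[8:15] width=7 -> value=80 (bin 1010000); offset now 15 = byte 1 bit 7; 9 bits remain
Read 3: bits[15:16] width=1 -> value=0 (bin 0); offset now 16 = byte 2 bit 0; 8 bits remain

Answer: value=153 offset=8
value=80 offset=15
value=0 offset=16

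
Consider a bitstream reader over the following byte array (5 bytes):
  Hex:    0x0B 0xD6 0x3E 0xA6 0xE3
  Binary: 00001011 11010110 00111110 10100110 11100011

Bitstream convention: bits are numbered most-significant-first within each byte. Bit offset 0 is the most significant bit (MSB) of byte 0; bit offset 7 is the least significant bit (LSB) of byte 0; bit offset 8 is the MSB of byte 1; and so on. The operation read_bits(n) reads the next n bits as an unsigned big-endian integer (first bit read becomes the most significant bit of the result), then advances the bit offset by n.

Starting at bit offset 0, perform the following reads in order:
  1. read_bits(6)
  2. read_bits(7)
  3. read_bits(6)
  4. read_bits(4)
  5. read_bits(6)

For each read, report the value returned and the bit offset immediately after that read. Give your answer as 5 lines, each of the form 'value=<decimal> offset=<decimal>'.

Read 1: bits[0:6] width=6 -> value=2 (bin 000010); offset now 6 = byte 0 bit 6; 34 bits remain
Read 2: bits[6:13] width=7 -> value=122 (bin 1111010); offset now 13 = byte 1 bit 5; 27 bits remain
Read 3: bits[13:19] width=6 -> value=49 (bin 110001); offset now 19 = byte 2 bit 3; 21 bits remain
Read 4: bits[19:23] width=4 -> value=15 (bin 1111); offset now 23 = byte 2 bit 7; 17 bits remain
Read 5: bits[23:29] width=6 -> value=20 (bin 010100); offset now 29 = byte 3 bit 5; 11 bits remain

Answer: value=2 offset=6
value=122 offset=13
value=49 offset=19
value=15 offset=23
value=20 offset=29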